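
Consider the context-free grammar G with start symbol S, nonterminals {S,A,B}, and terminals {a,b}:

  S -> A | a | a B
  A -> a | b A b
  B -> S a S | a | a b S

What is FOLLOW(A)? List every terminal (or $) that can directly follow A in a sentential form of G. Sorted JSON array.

Compute FIRST by fixpoint:
[1]
  A via A→a: +{a}
  A via A→b A b: +{b}
  B via B→a: +{a}
  S via S→A: +{a,b}
  FIRST[S]={a,b}  FIRST[A]={a,b}  FIRST[B]={a}
[2]
  B via B→S a S: +{b}
  FIRST[S]={a,b}  FIRST[A]={a,b}  FIRST[B]={a,b}
[3] — fixpoint
  FIRST[S]={a,b}  FIRST[A]={a,b}  FIRST[B]={a,b}

FOLLOW iteration:
initialize: $ ∈ FOLLOW(S)
iter 1:
  A→b A b: FOLLOW(A) ⊇ FIRST(b) = {b}; new: +{b}
  B→S a S: FOLLOW(S) ⊇ FIRST(a) = {a}; new: +{a}
  S→A: FOLLOW(A) ⊇ FOLLOW(S) ⊇ {$,a}; new: +{$,a}
  S→a B: FOLLOW(B) ⊇ FOLLOW(S) ⊇ {$,a}; new: +{$,a}
  FOLLOW[S]={$,a}  FOLLOW[A]={$,a,b}  FOLLOW[B]={$,a}
iter 2: (stable)
  FOLLOW[S]={$,a}  FOLLOW[A]={$,a,b}  FOLLOW[B]={$,a}

FOLLOW(A) = ["$", "a", "b"]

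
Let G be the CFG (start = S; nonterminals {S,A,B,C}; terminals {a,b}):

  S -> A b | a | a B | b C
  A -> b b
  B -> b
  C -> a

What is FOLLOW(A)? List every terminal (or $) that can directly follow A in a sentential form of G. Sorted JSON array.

Compute FIRST by fixpoint:
pass 1:
  A via A→b b: +{b}
  B via B→b: +{b}
  C via C→a: +{a}
  S via S→A b: +{b}
  S via S→a: +{a}
  S: {a,b}  A: {b}  B: {b}  C: {a}
pass 2: (no change)
  S: {a,b}  A: {b}  B: {b}  C: {a}

FOLLOW sets:
seed FOLLOW(S) with $
[1]
  S→A b: FOLLOW(A) ⊇ FIRST(b) = {b}; new: +{b}
  S→a B: FOLLOW(B) ⊇ FOLLOW(S) ⊇ {$}; new: +{$}
  S→b C: FOLLOW(C) ⊇ FOLLOW(S) ⊇ {$}; new: +{$}
  S: {$}  A: {b}  B: {$}  C: {$}
[2] — fixpoint
  S: {$}  A: {b}  B: {$}  C: {$}

FOLLOW(A) = ["b"]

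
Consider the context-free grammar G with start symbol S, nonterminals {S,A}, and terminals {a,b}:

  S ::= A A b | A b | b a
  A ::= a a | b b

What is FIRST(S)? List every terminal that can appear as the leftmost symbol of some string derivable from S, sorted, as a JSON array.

FIRST sets, iterate to fixpoint:
[1]
  A via A→a a: +{a}
  A via A→b b: +{b}
  S via S→A A b: +{a,b}
  FIRST[S]={a,b}  FIRST[A]={a,b}
[2] (stable)
  FIRST[S]={a,b}  FIRST[A]={a,b}

FIRST(S) = ["a", "b"]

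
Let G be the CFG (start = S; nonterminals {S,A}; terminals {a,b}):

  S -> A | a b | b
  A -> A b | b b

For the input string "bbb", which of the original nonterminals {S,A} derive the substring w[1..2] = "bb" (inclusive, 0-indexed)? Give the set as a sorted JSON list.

CNF form of G:
  S -> A T0 | T0 T0 | T1 T0 | b
  A -> A T0 | T0 T0
  T0 -> b
  T1 -> a

CYK table (by increasing span) (cells [i..j] with 1 ≤ i ≤ j ≤ 2 only):
  [1..1]={S,T0}  "b"  orig:{S}
  [2..2]={S,T0}  "b"  orig:{S}
  [1..2]={A,S}  "bb"

Original NTs in T[1,2] deriving "bb": ["A", "S"]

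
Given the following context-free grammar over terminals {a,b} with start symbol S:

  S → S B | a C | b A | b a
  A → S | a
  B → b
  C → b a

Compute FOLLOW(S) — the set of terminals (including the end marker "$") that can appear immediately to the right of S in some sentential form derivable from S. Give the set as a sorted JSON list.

FIRST sets, iterate to fixpoint:
round 1:
  A via A→a: +{a}
  B via B→b: +{b}
  C via C→b a: +{b}
  S via S→a C: +{a}
  S via S→b A: +{b}
  FIRST(S)={a,b}  FIRST(A)={a}  FIRST(B)={b}  FIRST(C)={b}
round 2:
  A via A→S: +{b}
  FIRST(S)={a,b}  FIRST(A)={a,b}  FIRST(B)={b}  FIRST(C)={b}
round 3: done
  FIRST(S)={a,b}  FIRST(A)={a,b}  FIRST(B)={b}  FIRST(C)={b}

Compute FOLLOW by fixpoint:
seed FOLLOW(S) with $
round 1:
  S→S B: FOLLOW(S) ⊇ FIRST(B) = {b}; new: +{b}
  S→S B: FOLLOW(B) ⊇ FOLLOW(S) ⊇ {$,b}; new: +{$,b}
  S→a C: FOLLOW(C) ⊇ FOLLOW(S) ⊇ {$,b}; new: +{$,b}
  S→b A: FOLLOW(A) ⊇ FOLLOW(S) ⊇ {$,b}; new: +{$,b}
  FOLLOW[S]={$,b}  FOLLOW[A]={$,b}  FOLLOW[B]={$,b}  FOLLOW[C]={$,b}
round 2: (stable)
  FOLLOW[S]={$,b}  FOLLOW[A]={$,b}  FOLLOW[B]={$,b}  FOLLOW[C]={$,b}

FOLLOW(S) = ["$", "b"]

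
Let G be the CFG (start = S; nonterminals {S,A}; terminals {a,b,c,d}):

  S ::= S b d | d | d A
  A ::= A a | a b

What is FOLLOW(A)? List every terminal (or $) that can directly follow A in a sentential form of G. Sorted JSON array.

FIRST sets, iterate to fixpoint:
round 1:
  A via A→a b: +{a}
  S via S→d: +{d}
  FIRST(S)={d}  FIRST(A)={a}
round 2: — fixpoint
  FIRST(S)={d}  FIRST(A)={a}

Compute FOLLOW by fixpoint:
FOLLOW(S) := {$}
pass 1:
  A→A a: FOLLOW(A) ⊇ FIRST(a) = {a}; new: +{a}
  S→S b d: FOLLOW(S) ⊇ FIRST(b) = {b}; new: +{b}
  S→d A: FOLLOW(A) ⊇ FOLLOW(S) ⊇ {$,b}; new: +{$,b}
  FOLLOW[S]={$,b}  FOLLOW[A]={$,a,b}
pass 2: — fixpoint
  FOLLOW[S]={$,b}  FOLLOW[A]={$,a,b}

FOLLOW(A) = ["$", "a", "b"]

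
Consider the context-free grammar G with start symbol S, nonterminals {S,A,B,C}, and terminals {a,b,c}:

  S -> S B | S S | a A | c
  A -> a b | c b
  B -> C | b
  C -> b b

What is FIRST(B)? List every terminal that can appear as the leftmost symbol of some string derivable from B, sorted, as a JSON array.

FIRST sets, iterate to fixpoint:
[1]
  A via A→a b: +{a}
  A via A→c b: +{c}
  B via B→b: +{b}
  C via C→b b: +{b}
  S via S→a A: +{a}
  S via S→c: +{c}
  FIRST(S)={a,c}  FIRST(A)={a,c}  FIRST(B)={b}  FIRST(C)={b}
[2] (no change)
  FIRST(S)={a,c}  FIRST(A)={a,c}  FIRST(B)={b}  FIRST(C)={b}

FIRST(B) = ["b"]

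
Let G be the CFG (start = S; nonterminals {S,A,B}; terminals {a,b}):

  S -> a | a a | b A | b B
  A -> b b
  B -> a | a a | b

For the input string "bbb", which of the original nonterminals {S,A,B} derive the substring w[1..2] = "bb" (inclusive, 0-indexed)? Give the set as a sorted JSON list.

Convert to CNF:
  S -> T0 A | T0 B | T1 T1 | a
  A -> T0 T0
  B -> T1 T1 | a | b
  T0 -> b
  T1 -> a

Fill CYK table bottom-up (cells [i..j] with 1 ≤ i ≤ j ≤ 2 only):
  cell(1,1) b: {B,T0}  orig:{B}
  cell(2,2) b: {B,T0}  orig:{B}
  cell(1,2) bb: {A,S}

Original NTs in T[1,2] deriving "bb": ["A", "S"]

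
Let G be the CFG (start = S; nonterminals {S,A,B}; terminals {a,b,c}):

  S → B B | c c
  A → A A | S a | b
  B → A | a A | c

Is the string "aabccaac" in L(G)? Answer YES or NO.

Convert to CNF:
  S -> B B | T1 T1
  A -> A A | S T0 | b
  B -> A A | S T0 | T0 A | b | c
  T0 -> a
  T1 -> c

CYK table (by increasing span):
  cell(0,0) a: {T0}  orig:{}
  cell(1,1) a: {T0}  orig:{}
  cell(2,2) b: {A,B}
  cell(3,3) c: {B,T1}  orig:{B}
  cell(4,4) c: {B,T1}  orig:{B}
  cell(5,5) a: {T0}  orig:{}
  cell(6,6) a: {T0}  orig:{}
  cell(7,7) c: {B,T1}  orig:{B}
  cell(0,1) aa: ∅
  cell(1,2) ab: {B}
  cell(2,3) bc: {S}
  cell(3,4) cc: {S}
  cell(4,5) ca: ∅
  cell(5,6) aa: ∅
  cell(6,7) ac: ∅
  cell(0,2) aab: ∅
  cell(1,3) abc: {S}
  cell(2,4) bcc: ∅
  cell(3,5) cca: {A,B}
  cell(4,6) caa: ∅
  cell(5,7) aac: ∅
  cell(0,3) aabc: ∅
  cell(1,4) abcc: ∅
  cell(2,5) bcca: {A,B,S}
  cell(3,6) ccaa: ∅
  cell(4,7) caac: ∅
  cell(0,4) aabcc: ∅
  cell(1,5) abcca: {B,S}
  cell(2,6) bccaa: {A,B}
  cell(3,7) ccaac: ∅
  cell(0,5) aabcca: ∅
  cell(1,6) abccaa: {A,B}
  cell(2,7) bccaac: {S}
  cell(0,6) aabccaa: {B}
  cell(1,7) abccaac: {S}
  cell(0,7) aabccaac: {S}

S ∈ T[0,7] ⇒ YES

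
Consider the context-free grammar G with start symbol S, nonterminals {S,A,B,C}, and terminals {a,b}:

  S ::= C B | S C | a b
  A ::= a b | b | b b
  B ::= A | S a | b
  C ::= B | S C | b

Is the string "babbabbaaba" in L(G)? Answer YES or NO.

Convert to CNF:
  S -> C B | S C | T0 T1
  A -> T0 T1 | T1 T1 | b
  B -> S T0 | T0 T1 | T1 T1 | b
  C -> S C | S T0 | T0 T1 | T1 T1 | b
  T0 -> a
  T1 -> b

CYK table (by increasing span):
  [0..0]={A,B,C,T1}  "b"  orig:{A,B,C}
  [1..1]={T0}  "a"  orig:{}
  [2..2]={A,B,C,T1}  "b"  orig:{A,B,C}
  [3..3]={A,B,C,T1}  "b"  orig:{A,B,C}
  [4..4]={T0}  "a"  orig:{}
  [5..5]={A,B,C,T1}  "b"  orig:{A,B,C}
  [6..6]={A,B,C,T1}  "b"  orig:{A,B,C}
  [7..7]={T0}  "a"  orig:{}
  [8..8]={T0}  "a"  orig:{}
  [9..9]={A,B,C,T1}  "b"  orig:{A,B,C}
  [10..10]={T0}  "a"  orig:{}
  [0..1]=∅  "ba"
  [1..2]={A,B,C,S}  "ab"
  [2..3]={A,B,C,S}  "bb"
  [3..4]=∅  "ba"
  [4..5]={A,B,C,S}  "ab"
  [5..6]={A,B,C,S}  "bb"
  [6..7]=∅  "ba"
  [7..8]=∅  "aa"
  [8..9]={A,B,C,S}  "ab"
  [9..10]=∅  "ba"
  [0..2]={S}  "bab"
  [1..3]={C,S}  "abb"
  [2..4]={B,C}  "bba"
  [3..5]={S}  "bab"
  [4..6]={C,S}  "abb"
  [5..7]={B,C}  "bba"
  [6..8]=∅  "baa"
  [7..9]=∅  "aab"
  [8..10]={B,C}  "aba"
  [0..3]={C,S}  "babb"
  [1..4]={B,C}  "abba"
  [2..5]={C,S}  "bbab"
  [3..6]={C,S}  "babb"
  [4..7]={B,C}  "abba"
  [5..8]=∅  "bbaa"
  [6..9]=∅  "baab"
  [7..10]=∅  "aaba"
  [0..4]={B,C,S}  "babba"
  [1..5]={C,S}  "abbab"
  [2..6]={C,S}  "bbabb"
  [3..7]={B,C,S}  "babba"
  [4..8]=∅  "abbaa"
  [5..9]={S}  "bbaab"
  [6..10]=∅  "baaba"
  [0..5]={C,S}  "babbab"
  [1..6]={C,S}  "abbabb"
  [2..7]={B,C,S}  "bbabba"
  [3..8]={B,C}  "babbaa"
  [4..9]={S}  "abbaab"
  [5..10]={B,C,S}  "bbaaba"
  [0..6]={C,S}  "babbabb"
  [1..7]={B,C,S}  "abbabba"
  [2..8]={B,C,S}  "bbabbaa"
  [3..9]={C,S}  "babbaab"
  [4..10]={B,C,S}  "abbaaba"
  [0..7]={B,C,S}  "babbabba"
  [1..8]={B,C,S}  "abbabbaa"
  [2..9]={C,S}  "bbabbaab"
  [3..10]={B,C,S}  "babbaaba"
  [0..8]={B,C,S}  "babbabbaa"
  [1..9]={C,S}  "abbabbaab"
  [2..10]={B,C,S}  "bbabbaaba"
  [0..9]={C,S}  "babbabbaab"
  [1..10]={B,C,S}  "abbabbaaba"
  [0..10]={B,C,S}  "babbabbaaba"

S ∈ T[0,10] ⇒ YES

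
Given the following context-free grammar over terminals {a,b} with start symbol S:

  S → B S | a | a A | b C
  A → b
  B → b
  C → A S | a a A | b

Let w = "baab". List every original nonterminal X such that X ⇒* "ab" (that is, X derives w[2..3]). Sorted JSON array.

CNF form of G:
  S -> B S | T0 A | T1 C | a
  A -> b
  B -> b
  C -> A S | T0 X2 | b
  T0 -> a
  T1 -> b
  X2 -> T0 A

CYK table (by increasing span) — only the sub-triangle for w[2..3]:
  cell(2,2) a: {S,T0}  orig:{S}
  cell(3,3) b: {A,B,C,T1}  orig:{A,B,C}
  cell(2,3) ab: {S,X2}  orig:{S}

Original NTs in T[2,3] deriving "ab": ["S"]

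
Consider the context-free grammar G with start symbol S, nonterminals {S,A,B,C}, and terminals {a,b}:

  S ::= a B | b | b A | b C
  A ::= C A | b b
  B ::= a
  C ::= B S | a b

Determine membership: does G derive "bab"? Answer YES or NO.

Convert to CNF:
  S -> T0 A | T0 C | T1 B | b
  A -> C A | T0 T0
  B -> a
  C -> B S | T1 T0
  T0 -> b
  T1 -> a

CYK fill:
  T[0,0] 'b' = {S,T0}  orig:{S}
  T[1,1] 'a' = {B,T1}  orig:{B}
  T[2,2] 'b' = {S,T0}  orig:{S}
  T[0,1] 'ba' = ∅
  T[1,2] 'ab' = {C}
  T[0,2] 'bab' = {S}

S ∈ T[0,2] ⇒ YES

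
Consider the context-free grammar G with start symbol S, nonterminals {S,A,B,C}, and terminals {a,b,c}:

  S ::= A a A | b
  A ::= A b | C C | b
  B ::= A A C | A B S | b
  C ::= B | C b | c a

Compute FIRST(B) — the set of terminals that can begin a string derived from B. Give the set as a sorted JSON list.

FIRST sets, iterate to fixpoint:
[1]
  A via A→b: +{b}
  B via B→A A C: +{b}
  C via C→B: +{b}
  C via C→c a: +{c}
  S via S→A a A: +{b}
  FIRST(S)={b}  FIRST(A)={b}  FIRST(B)={b}  FIRST(C)={b,c}
[2]
  A via A→C C: +{c}
  B via B→A A C: +{c}
  S via S→A a A: +{c}
  FIRST(S)={b,c}  FIRST(A)={b,c}  FIRST(B)={b,c}  FIRST(C)={b,c}
[3] done
  FIRST(S)={b,c}  FIRST(A)={b,c}  FIRST(B)={b,c}  FIRST(C)={b,c}

FIRST(B) = ["b", "c"]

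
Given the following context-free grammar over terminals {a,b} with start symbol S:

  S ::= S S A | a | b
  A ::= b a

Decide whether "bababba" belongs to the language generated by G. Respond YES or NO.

Convert to CNF:
  S -> S X2 | a | b
  A -> T0 T1
  T0 -> b
  T1 -> a
  X2 -> S A

Fill CYK table bottom-up:
  cell(0,0) b: {S,T0}  orig:{S}
  cell(1,1) a: {S,T1}  orig:{S}
  cell(2,2) b: {S,T0}  orig:{S}
  cell(3,3) a: {S,T1}  orig:{S}
  cell(4,4) b: {S,T0}  orig:{S}
  cell(5,5) b: {S,T0}  orig:{S}
  cell(6,6) a: {S,T1}  orig:{S}
  cell(0,1) ba: {A}
  cell(1,2) ab: ∅
  cell(2,3) ba: {A}
  cell(3,4) ab: ∅
  cell(4,5) bb: ∅
  cell(5,6) ba: {A}
  cell(0,2) bab: ∅
  cell(1,3) aba: {X2}  orig:{}
  cell(2,4) bab: ∅
  cell(3,5) abb: ∅
  cell(4,6) bba: {X2}  orig:{}
  cell(0,3) baba: {S}
  cell(1,4) abab: ∅
  cell(2,5) babb: ∅
  cell(3,6) abba: {S}
  cell(0,4) babab: ∅
  cell(1,5) ababb: ∅
  cell(2,6) babba: ∅
  cell(0,5) bababb: ∅
  cell(1,6) ababba: ∅
  cell(0,6) bababba: {S}

S ∈ T[0,6] ⇒ YES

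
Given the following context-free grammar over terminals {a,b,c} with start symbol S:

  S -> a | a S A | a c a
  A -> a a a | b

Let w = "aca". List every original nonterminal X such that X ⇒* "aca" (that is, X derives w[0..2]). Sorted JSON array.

CNF form of G:
  S -> T0 X3 | T0 X4 | a
  A -> T0 X2 | b
  T0 -> a
  T1 -> c
  X2 -> T0 T0
  X3 -> S A
  X4 -> T1 T0

Fill CYK table bottom-up, restricted to cells inside w[0..2]:
  T[0,0] 'a' = {S,T0}  orig:{S}
  T[1,1] 'c' = {T1}  orig:{}
  T[2,2] 'a' = {S,T0}  orig:{S}
  T[0,1] 'ac' = ∅
  T[1,2] 'ca' = {X4}  orig:{}
  T[0,2] 'aca' = {S}

Original NTs in T[0,2] deriving "aca": ["S"]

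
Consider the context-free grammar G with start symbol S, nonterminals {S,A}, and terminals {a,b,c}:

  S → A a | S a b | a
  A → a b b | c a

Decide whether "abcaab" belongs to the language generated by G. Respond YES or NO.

CNF form of G:
  S -> A T0 | S X4 | a
  A -> T0 X3 | T2 T0
  T0 -> a
  T1 -> b
  T2 -> c
  X3 -> T1 T1
  X4 -> T0 T1

CYK fill:
  [0..0]={S,T0}  "a"  orig:{S}
  [1..1]={T1}  "b"  orig:{}
  [2..2]={T2}  "c"  orig:{}
  [3..3]={S,T0}  "a"  orig:{S}
  [4..4]={S,T0}  "a"  orig:{S}
  [5..5]={T1}  "b"  orig:{}
  [0..1]={X4}  "ab"  orig:{}
  [1..2]=∅  "bc"
  [2..3]={A}  "ca"
  [3..4]=∅  "aa"
  [4..5]={X4}  "ab"  orig:{}
  [0..2]=∅  "abc"
  [1..3]=∅  "bca"
  [2..4]={S}  "caa"
  [3..5]={S}  "aab"
  [0..3]=∅  "abca"
  [1..4]=∅  "bcaa"
  [2..5]=∅  "caab"
  [0..4]=∅  "abcaa"
  [1..5]=∅  "bcaab"
  [0..5]=∅  "abcaab"

S ∉ T[0,5] ⇒ NO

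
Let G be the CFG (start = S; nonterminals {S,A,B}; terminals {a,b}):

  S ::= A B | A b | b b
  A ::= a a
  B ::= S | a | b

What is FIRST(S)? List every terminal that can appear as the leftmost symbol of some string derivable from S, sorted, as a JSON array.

Compute FIRST by fixpoint:
pass 1:
  A via A→a a: +{a}
  B via B→a: +{a}
  B via B→b: +{b}
  S via S→A B: +{a}
  S via S→b b: +{b}
  FIRST[S]={a,b}  FIRST[A]={a}  FIRST[B]={a,b}
pass 2: done
  FIRST[S]={a,b}  FIRST[A]={a}  FIRST[B]={a,b}

FIRST(S) = ["a", "b"]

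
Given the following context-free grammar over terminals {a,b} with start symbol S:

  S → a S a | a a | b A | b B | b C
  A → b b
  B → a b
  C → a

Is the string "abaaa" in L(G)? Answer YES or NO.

Convert to CNF:
  S -> T0 A | T0 B | T0 C | T1 T1 | T1 X2
  A -> T0 T0
  B -> T1 T0
  C -> a
  T0 -> b
  T1 -> a
  X2 -> S T1

CYK table (by increasing span):
  [0..0]={C,T1}  "a"  orig:{C}
  [1..1]={T0}  "b"  orig:{}
  [2..2]={C,T1}  "a"  orig:{C}
  [3..3]={C,T1}  "a"  orig:{C}
  [4..4]={C,T1}  "a"  orig:{C}
  [0..1]={B}  "ab"
  [1..2]={S}  "ba"
  [2..3]={S}  "aa"
  [3..4]={S}  "aa"
  [0..2]=∅  "aba"
  [1..3]={X2}  "baa"  orig:{}
  [2..4]={X2}  "aaa"  orig:{}
  [0..3]={S}  "abaa"
  [1..4]=∅  "baaa"
  [0..4]={X2}  "abaaa"  orig:{}

S ∉ T[0,4] ⇒ NO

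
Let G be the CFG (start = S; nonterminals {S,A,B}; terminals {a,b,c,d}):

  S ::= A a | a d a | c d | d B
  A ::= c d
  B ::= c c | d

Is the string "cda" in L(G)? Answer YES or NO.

Convert to CNF:
  S -> A T2 | T0 T1 | T1 B | T2 X3
  A -> T0 T1
  B -> T0 T0 | d
  T0 -> c
  T1 -> d
  T2 -> a
  X3 -> T1 T2

CYK table (by increasing span):
  [0..0]={T0}  "c"  orig:{}
  [1..1]={B,T1}  "d"  orig:{B}
  [2..2]={T2}  "a"  orig:{}
  [0..1]={A,S}  "cd"
  [1..2]={X3}  "da"  orig:{}
  [0..2]={S}  "cda"

S ∈ T[0,2] ⇒ YES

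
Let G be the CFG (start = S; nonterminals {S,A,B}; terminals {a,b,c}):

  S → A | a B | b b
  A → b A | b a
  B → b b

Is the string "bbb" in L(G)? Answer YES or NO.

CNF form of G:
  S -> T0 A | T0 T0 | T0 T1 | T1 B
  A -> T0 A | T0 T1
  B -> T0 T0
  T0 -> b
  T1 -> a

CYK table (by increasing span):
  T[0,0] 'b' = {T0}  orig:{}
  T[1,1] 'b' = {T0}  orig:{}
  T[2,2] 'b' = {T0}  orig:{}
  T[0,1] 'bb' = {B,S}
  T[1,2] 'bb' = {B,S}
  T[0,2] 'bbb' = ∅

S ∉ T[0,2] ⇒ NO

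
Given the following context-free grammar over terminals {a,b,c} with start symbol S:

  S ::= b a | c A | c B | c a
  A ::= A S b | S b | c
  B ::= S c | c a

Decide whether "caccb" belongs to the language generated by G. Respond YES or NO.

CNF form of G:
  S -> T0 T2 | T1 A | T1 B | T1 T2
  A -> A X3 | S T0 | c
  B -> S T1 | T1 T2
  T0 -> b
  T1 -> c
  T2 -> a
  X3 -> S T0

CYK fill:
  T[0,0] 'c' = {A,T1}  orig:{A}
  T[1,1] 'a' = {T2}  orig:{}
  T[2,2] 'c' = {A,T1}  orig:{A}
  T[3,3] 'c' = {A,T1}  orig:{A}
  T[4,4] 'b' = {T0}  orig:{}
  T[0,1] 'ca' = {B,S}
  T[1,2] 'ac' = ∅
  T[2,3] 'cc' = {S}
  T[3,4] 'cb' = ∅
  T[0,2] 'cac' = {B}
  T[1,3] 'acc' = ∅
  T[2,4] 'ccb' = {A,X3}  orig:{A}
  T[0,3] 'cacc' = ∅
  T[1,4] 'accb' = ∅
  T[0,4] 'caccb' = ∅

S ∉ T[0,4] ⇒ NO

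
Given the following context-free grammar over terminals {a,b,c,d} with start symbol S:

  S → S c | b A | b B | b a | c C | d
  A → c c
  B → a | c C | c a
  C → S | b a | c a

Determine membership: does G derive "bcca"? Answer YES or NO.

CNF form of G:
  S -> S T0 | T0 C | T2 A | T2 B | T2 T1 | d
  A -> T0 T0
  B -> T0 C | T0 T1 | a
  C -> S T0 | T0 C | T0 T1 | T2 A | T2 B | T2 T1 | d
  T0 -> c
  T1 -> a
  T2 -> b

CYK table (by increasing span):
  T[0,0] 'b' = {T2}  orig:{}
  T[1,1] 'c' = {T0}  orig:{}
  T[2,2] 'c' = {T0}  orig:{}
  T[3,3] 'a' = {B,T1}  orig:{B}
  T[0,1] 'bc' = ∅
  T[1,2] 'cc' = {A}
  T[2,3] 'ca' = {B,C}
  T[0,2] 'bcc' = {C,S}
  T[1,3] 'cca' = {B,C,S}
  T[0,3] 'bcca' = {C,S}

S ∈ T[0,3] ⇒ YES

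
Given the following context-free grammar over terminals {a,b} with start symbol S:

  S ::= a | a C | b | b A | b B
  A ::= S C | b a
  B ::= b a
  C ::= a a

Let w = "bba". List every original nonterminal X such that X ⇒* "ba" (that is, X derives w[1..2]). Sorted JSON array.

Convert to CNF:
  S -> T0 A | T0 B | T1 C | a | b
  A -> S C | T0 T1
  B -> T0 T1
  C -> T1 T1
  T0 -> b
  T1 -> a

Fill CYK table bottom-up (cells [i..j] with 1 ≤ i ≤ j ≤ 2 only):
  T[1,1] 'b' = {S,T0}  orig:{S}
  T[2,2] 'a' = {S,T1}  orig:{S}
  T[1,2] 'ba' = {A,B}

Original NTs in T[1,2] deriving "ba": ["A", "B"]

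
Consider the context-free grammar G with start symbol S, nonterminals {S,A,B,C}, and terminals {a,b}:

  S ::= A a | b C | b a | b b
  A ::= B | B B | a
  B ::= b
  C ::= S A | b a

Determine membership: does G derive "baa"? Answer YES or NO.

CNF form of G:
  S -> A T1 | T0 C | T0 T0 | T0 T1
  A -> B B | a | b
  B -> b
  C -> S A | T0 T1
  T0 -> b
  T1 -> a

Fill CYK table bottom-up:
  cell(0,0) b: {A,B,T0}  orig:{A,B}
  cell(1,1) a: {A,T1}  orig:{A}
  cell(2,2) a: {A,T1}  orig:{A}
  cell(0,1) ba: {C,S}
  cell(1,2) aa: {S}
  cell(0,2) baa: {C}

S ∉ T[0,2] ⇒ NO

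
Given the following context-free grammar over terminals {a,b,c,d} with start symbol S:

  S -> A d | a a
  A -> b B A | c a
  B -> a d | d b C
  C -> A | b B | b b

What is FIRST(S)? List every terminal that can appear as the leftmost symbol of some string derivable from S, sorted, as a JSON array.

Compute FIRST by fixpoint:
iter 1:
  A via A→b B A: +{b}
  A via A→c a: +{c}
  B via B→a d: +{a}
  B via B→d b C: +{d}
  C via C→A: +{b,c}
  S via S→A d: +{b,c}
  S via S→a a: +{a}
  FIRST(S)={a,b,c}  FIRST(A)={b,c}  FIRST(B)={a,d}  FIRST(C)={b,c}
iter 2: (stable)
  FIRST(S)={a,b,c}  FIRST(A)={b,c}  FIRST(B)={a,d}  FIRST(C)={b,c}

FIRST(S) = ["a", "b", "c"]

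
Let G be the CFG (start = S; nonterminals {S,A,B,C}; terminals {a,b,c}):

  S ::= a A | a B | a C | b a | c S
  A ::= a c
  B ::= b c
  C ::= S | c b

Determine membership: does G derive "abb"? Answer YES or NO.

CNF form of G:
  S -> T0 A | T0 B | T0 C | T1 S | T2 T0
  A -> T0 T1
  B -> T2 T1
  C -> T0 A | T0 B | T0 C | T1 S | T1 T2 | T2 T0
  T0 -> a
  T1 -> c
  T2 -> b

CYK fill:
  T[0,0] 'a' = {T0}  orig:{}
  T[1,1] 'b' = {T2}  orig:{}
  T[2,2] 'b' = {T2}  orig:{}
  T[0,1] 'ab' = ∅
  T[1,2] 'bb' = ∅
  T[0,2] 'abb' = ∅

S ∉ T[0,2] ⇒ NO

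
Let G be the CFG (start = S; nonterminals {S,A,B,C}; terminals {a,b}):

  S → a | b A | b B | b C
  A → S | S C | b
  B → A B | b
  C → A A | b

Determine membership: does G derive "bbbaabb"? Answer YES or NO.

Convert to CNF:
  S -> T0 A | T0 B | T0 C | a
  A -> S C | T0 A | T0 B | T0 C | a | b
  B -> A B | b
  C -> A A | b
  T0 -> b

CYK table (by increasing span):
  T[0,0] 'b' = {A,B,C,T0}  orig:{A,B,C}
  T[1,1] 'b' = {A,B,C,T0}  orig:{A,B,C}
  T[2,2] 'b' = {A,B,C,T0}  orig:{A,B,C}
  T[3,3] 'a' = {A,S}
  T[4,4] 'a' = {A,S}
  T[5,5] 'b' = {A,B,C,T0}  orig:{A,B,C}
  T[6,6] 'b' = {A,B,C,T0}  orig:{A,B,C}
  T[0,1] 'bb' = {A,B,C,S}
  T[1,2] 'bb' = {A,B,C,S}
  T[2,3] 'ba' = {A,C,S}
  T[3,4] 'aa' = {C}
  T[4,5] 'ab' = {A,B,C}
  T[5,6] 'bb' = {A,B,C,S}
  T[0,2] 'bbb' = {A,B,C,S}
  T[1,3] 'bba' = {A,C,S}
  T[2,4] 'baa' = {A,C,S}
  T[3,5] 'aab' = {A,B,C}
  T[4,6] 'abb' = {A,B,C}
  T[0,3] 'bbba' = {A,C,S}
  T[1,4] 'bbaa' = {A,C,S}
  T[2,5] 'baab' = {A,B,C,S}
  T[3,6] 'aabb' = {A,B,C}
  T[0,4] 'bbbaa' = {A,C,S}
  T[1,5] 'bbaab' = {A,B,C,S}
  T[2,6] 'baabb' = {A,B,C,S}
  T[0,5] 'bbbaab' = {A,B,C,S}
  T[1,6] 'bbaabb' = {A,B,C,S}
  T[0,6] 'bbbaabb' = {A,B,C,S}

S ∈ T[0,6] ⇒ YES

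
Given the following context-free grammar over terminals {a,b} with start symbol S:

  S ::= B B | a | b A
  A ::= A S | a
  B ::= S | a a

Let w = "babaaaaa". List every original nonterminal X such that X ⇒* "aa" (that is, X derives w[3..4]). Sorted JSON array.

Convert to CNF:
  S -> B B | T1 A | a
  A -> A S | a
  B -> B B | T0 T0 | T1 A | a
  T0 -> a
  T1 -> b

CYK table (by increasing span) (cells [i..j] with 3 ≤ i ≤ j ≤ 4 only):
  [3..3]={A,B,S,T0}  "a"  orig:{A,B,S}
  [4..4]={A,B,S,T0}  "a"  orig:{A,B,S}
  [3..4]={A,B,S}  "aa"

Original NTs in T[3,4] deriving "aa": ["A", "B", "S"]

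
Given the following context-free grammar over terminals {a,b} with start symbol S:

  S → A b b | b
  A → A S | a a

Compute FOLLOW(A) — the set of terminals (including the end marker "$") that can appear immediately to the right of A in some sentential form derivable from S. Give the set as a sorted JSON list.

Compute FIRST by fixpoint:
[1]
  A via A→a a: +{a}
  S via S→A b b: +{a}
  S via S→b: +{b}
  FIRST(S)={a,b}  FIRST(A)={a}
[2] (stable)
  FIRST(S)={a,b}  FIRST(A)={a}

FOLLOW iteration:
seed FOLLOW(S) with $
pass 1:
  A→A S: FOLLOW(A) ⊇ FIRST(S) = {a,b}; new: +{a,b}
  A→A S: FOLLOW(S) ⊇ FOLLOW(A) ⊇ {a,b}; new: +{a,b}
  FOLLOW[S]={$,a,b}  FOLLOW[A]={a,b}
pass 2: (no change)
  FOLLOW[S]={$,a,b}  FOLLOW[A]={a,b}

FOLLOW(A) = ["a", "b"]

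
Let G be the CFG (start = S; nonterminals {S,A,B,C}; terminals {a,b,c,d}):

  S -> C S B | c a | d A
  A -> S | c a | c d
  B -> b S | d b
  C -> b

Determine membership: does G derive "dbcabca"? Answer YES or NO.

CNF form of G:
  S -> C X5 | T0 T1 | T2 A
  A -> C X4 | T0 T1 | T0 T2 | T2 A
  B -> T2 T3 | T3 S
  C -> b
  T0 -> c
  T1 -> a
  T2 -> d
  T3 -> b
  X4 -> S B
  X5 -> S B

CYK fill:
  [0..0]={T2}  "d"  orig:{}
  [1..1]={C,T3}  "b"  orig:{C}
  [2..2]={T0}  "c"  orig:{}
  [3..3]={T1}  "a"  orig:{}
  [4..4]={C,T3}  "b"  orig:{C}
  [5..5]={T0}  "c"  orig:{}
  [6..6]={T1}  "a"  orig:{}
  [0..1]={B}  "db"
  [1..2]=∅  "bc"
  [2..3]={A,S}  "ca"
  [3..4]=∅  "ab"
  [4..5]=∅  "bc"
  [5..6]={A,S}  "ca"
  [0..2]=∅  "dbc"
  [1..3]={B}  "bca"
  [2..4]=∅  "cab"
  [3..5]=∅  "abc"
  [4..6]={B}  "bca"
  [0..3]=∅  "dbca"
  [1..4]=∅  "bcab"
  [2..5]=∅  "cabc"
  [3..6]=∅  "abca"
  [0..4]=∅  "dbcab"
  [1..5]=∅  "bcabc"
  [2..6]={X4,X5}  "cabca"  orig:{}
  [0..5]=∅  "dbcabc"
  [1..6]={A,S}  "bcabca"
  [0..6]={A,S}  "dbcabca"

S ∈ T[0,6] ⇒ YES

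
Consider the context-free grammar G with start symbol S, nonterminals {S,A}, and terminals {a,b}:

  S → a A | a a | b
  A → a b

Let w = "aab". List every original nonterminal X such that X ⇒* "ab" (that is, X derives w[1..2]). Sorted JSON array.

Convert to CNF:
  S -> T0 A | T0 T0 | b
  A -> T0 T1
  T0 -> a
  T1 -> b

CYK fill — only the sub-triangle for w[1..2]:
  cell(1,1) a: {T0}  orig:{}
  cell(2,2) b: {S,T1}  orig:{S}
  cell(1,2) ab: {A}

Original NTs in T[1,2] deriving "ab": ["A"]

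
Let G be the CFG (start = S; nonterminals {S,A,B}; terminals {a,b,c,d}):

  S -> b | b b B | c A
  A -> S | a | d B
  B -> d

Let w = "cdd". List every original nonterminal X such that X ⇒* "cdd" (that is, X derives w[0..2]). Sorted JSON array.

CNF form of G:
  S -> T0 X4 | T1 A | b
  A -> T0 X3 | T1 A | T2 B | a | b
  B -> d
  T0 -> b
  T1 -> c
  T2 -> d
  X3 -> T0 B
  X4 -> T0 B

Fill CYK table bottom-up — only the sub-triangle for w[0..2]:
  cell(0,0) c: {T1}  orig:{}
  cell(1,1) d: {B,T2}  orig:{B}
  cell(2,2) d: {B,T2}  orig:{B}
  cell(0,1) cd: ∅
  cell(1,2) dd: {A}
  cell(0,2) cdd: {A,S}

Original NTs in T[0,2] deriving "cdd": ["A", "S"]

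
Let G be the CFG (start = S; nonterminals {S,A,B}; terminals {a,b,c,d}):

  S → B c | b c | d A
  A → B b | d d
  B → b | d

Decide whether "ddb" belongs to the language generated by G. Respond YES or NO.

Convert to CNF:
  S -> B T2 | T0 T2 | T1 A
  A -> B T0 | T1 T1
  B -> b | d
  T0 -> b
  T1 -> d
  T2 -> c

Fill CYK table bottom-up:
  T[0,0] 'd' = {B,T1}  orig:{B}
  T[1,1] 'd' = {B,T1}  orig:{B}
  T[2,2] 'b' = {B,T0}  orig:{B}
  T[0,1] 'dd' = {A}
  T[1,2] 'db' = {A}
  T[0,2] 'ddb' = {S}

S ∈ T[0,2] ⇒ YES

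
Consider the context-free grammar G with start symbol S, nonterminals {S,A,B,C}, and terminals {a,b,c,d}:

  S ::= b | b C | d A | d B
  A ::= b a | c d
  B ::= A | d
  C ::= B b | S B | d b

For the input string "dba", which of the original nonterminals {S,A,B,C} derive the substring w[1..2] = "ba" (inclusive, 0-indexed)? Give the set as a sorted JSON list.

Convert to CNF:
  S -> T0 C | T3 A | T3 B | b
  A -> T0 T1 | T2 T3
  B -> T0 T1 | T2 T3 | d
  C -> B T0 | S B | T3 T0
  T0 -> b
  T1 -> a
  T2 -> c
  T3 -> d

CYK fill, restricted to cells inside w[1..2]:
  [1..1]={S,T0}  "b"  orig:{S}
  [2..2]={T1}  "a"  orig:{}
  [1..2]={A,B}  "ba"

Original NTs in T[1,2] deriving "ba": ["A", "B"]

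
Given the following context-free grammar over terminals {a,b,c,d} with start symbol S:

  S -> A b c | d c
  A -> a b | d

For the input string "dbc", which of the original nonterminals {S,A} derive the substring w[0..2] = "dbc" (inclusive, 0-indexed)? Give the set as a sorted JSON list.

CNF form of G:
  S -> A X4 | T3 T2
  A -> T0 T1 | d
  T0 -> a
  T1 -> b
  T2 -> c
  T3 -> d
  X4 -> T1 T2

CYK fill, restricted to cells inside w[0..2]:
  cell(0,0) d: {A,T3}  orig:{A}
  cell(1,1) b: {T1}  orig:{}
  cell(2,2) c: {T2}  orig:{}
  cell(0,1) db: ∅
  cell(1,2) bc: {X4}  orig:{}
  cell(0,2) dbc: {S}

Original NTs in T[0,2] deriving "dbc": ["S"]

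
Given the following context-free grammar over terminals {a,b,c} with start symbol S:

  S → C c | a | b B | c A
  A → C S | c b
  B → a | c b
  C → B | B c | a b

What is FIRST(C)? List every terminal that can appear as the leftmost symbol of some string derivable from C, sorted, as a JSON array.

FIRST iteration:
[1]
  A via A→c b: +{c}
  B via B→a: +{a}
  B via B→c b: +{c}
  C via C→B: +{a,c}
  S via S→C c: +{a,c}
  S via S→b B: +{b}
  FIRST[S]={a,b,c}  FIRST[A]={c}  FIRST[B]={a,c}  FIRST[C]={a,c}
[2]
  A via A→C S: +{a}
  FIRST[S]={a,b,c}  FIRST[A]={a,c}  FIRST[B]={a,c}  FIRST[C]={a,c}
[3] — fixpoint
  FIRST[S]={a,b,c}  FIRST[A]={a,c}  FIRST[B]={a,c}  FIRST[C]={a,c}

FIRST(C) = ["a", "c"]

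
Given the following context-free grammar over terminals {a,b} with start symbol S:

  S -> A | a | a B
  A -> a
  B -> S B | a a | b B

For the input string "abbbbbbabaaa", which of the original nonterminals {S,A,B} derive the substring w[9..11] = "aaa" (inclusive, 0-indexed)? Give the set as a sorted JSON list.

CNF form of G:
  S -> T0 B | a
  A -> a
  B -> S B | T0 T0 | T1 B
  T0 -> a
  T1 -> b

CYK table (by increasing span) — only the sub-triangle for w[9..11]:
  [9..9]={A,S,T0}  "a"  orig:{A,S}
  [10..10]={A,S,T0}  "a"  orig:{A,S}
  [11..11]={A,S,T0}  "a"  orig:{A,S}
  [9..10]={B}  "aa"
  [10..11]={B}  "aa"
  [9..11]={B,S}  "aaa"

Original NTs in T[9,11] deriving "aaa": ["B", "S"]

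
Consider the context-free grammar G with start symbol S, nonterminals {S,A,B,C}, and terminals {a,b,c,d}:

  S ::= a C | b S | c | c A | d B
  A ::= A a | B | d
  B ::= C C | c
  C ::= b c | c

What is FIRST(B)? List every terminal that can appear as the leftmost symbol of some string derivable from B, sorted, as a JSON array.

FIRST sets, iterate to fixpoint:
round 1:
  A via A→d: +{d}
  B via B→c: +{c}
  C via C→b c: +{b}
  C via C→c: +{c}
  S via S→a C: +{a}
  S via S→b S: +{b}
  S via S→c: +{c}
  S via S→d B: +{d}
  FIRST(S)={a,b,c,d}  FIRST(A)={d}  FIRST(B)={c}  FIRST(C)={b,c}
round 2:
  A via A→B: +{c}
  B via B→C C: +{b}
  FIRST(S)={a,b,c,d}  FIRST(A)={c,d}  FIRST(B)={b,c}  FIRST(C)={b,c}
round 3:
  A via A→B: +{b}
  FIRST(S)={a,b,c,d}  FIRST(A)={b,c,d}  FIRST(B)={b,c}  FIRST(C)={b,c}
round 4: done
  FIRST(S)={a,b,c,d}  FIRST(A)={b,c,d}  FIRST(B)={b,c}  FIRST(C)={b,c}

FIRST(B) = ["b", "c"]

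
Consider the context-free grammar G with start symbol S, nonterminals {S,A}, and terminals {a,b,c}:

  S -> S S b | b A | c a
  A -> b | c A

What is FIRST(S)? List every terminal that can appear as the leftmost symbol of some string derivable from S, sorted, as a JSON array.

FIRST sets, iterate to fixpoint:
round 1:
  A via A→b: +{b}
  A via A→c A: +{c}
  S via S→b A: +{b}
  S via S→c a: +{c}
  S: {b,c}  A: {b,c}
round 2: (no change)
  S: {b,c}  A: {b,c}

FIRST(S) = ["b", "c"]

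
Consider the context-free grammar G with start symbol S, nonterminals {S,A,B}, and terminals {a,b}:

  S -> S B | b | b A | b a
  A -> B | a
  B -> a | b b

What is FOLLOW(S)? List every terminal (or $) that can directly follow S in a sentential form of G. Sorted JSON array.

Compute FIRST by fixpoint:
round 1:
  A via A→a: +{a}
  B via B→a: +{a}
  B via B→b b: +{b}
  S via S→b: +{b}
  FIRST[S]={b}  FIRST[A]={a}  FIRST[B]={a,b}
round 2:
  A via A→B: +{b}
  FIRST[S]={b}  FIRST[A]={a,b}  FIRST[B]={a,b}
round 3: (no change)
  FIRST[S]={b}  FIRST[A]={a,b}  FIRST[B]={a,b}

FOLLOW sets:
initialize: $ ∈ FOLLOW(S)
round 1:
  S→S B: FOLLOW(S) ⊇ FIRST(B) = {a,b}; new: +{a,b}
  S→S B: FOLLOW(B) ⊇ FOLLOW(S) ⊇ {$,a,b}; new: +{$,a,b}
  S→b A: FOLLOW(A) ⊇ FOLLOW(S) ⊇ {$,a,b}; new: +{$,a,b}
  S: {$,a,b}  A: {$,a,b}  B: {$,a,b}
round 2: — fixpoint
  S: {$,a,b}  A: {$,a,b}  B: {$,a,b}

FOLLOW(S) = ["$", "a", "b"]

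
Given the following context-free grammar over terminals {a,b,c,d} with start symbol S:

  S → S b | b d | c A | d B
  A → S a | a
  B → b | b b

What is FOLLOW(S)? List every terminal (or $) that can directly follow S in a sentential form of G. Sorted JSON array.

Compute FIRST by fixpoint:
[1]
  A via A→a: +{a}
  B via B→b: +{b}
  S via S→b d: +{b}
  S via S→c A: +{c}
  S via S→d B: +{d}
  FIRST[S]={b,c,d}  FIRST[A]={a}  FIRST[B]={b}
[2]
  A via A→S a: +{b,c,d}
  FIRST[S]={b,c,d}  FIRST[A]={a,b,c,d}  FIRST[B]={b}
[3] done
  FIRST[S]={b,c,d}  FIRST[A]={a,b,c,d}  FIRST[B]={b}

FOLLOW sets:
FOLLOW(S) := {$}
pass 1:
  A→S a: FOLLOW(S) ⊇ FIRST(a) = {a}; new: +{a}
  S→S b: FOLLOW(S) ⊇ FIRST(b) = {b}; new: +{b}
  S→c A: FOLLOW(A) ⊇ FOLLOW(S) ⊇ {$,a,b}; new: +{$,a,b}
  S→d B: FOLLOW(B) ⊇ FOLLOW(S) ⊇ {$,a,b}; new: +{$,a,b}
  FOLLOW[S]={$,a,b}  FOLLOW[A]={$,a,b}  FOLLOW[B]={$,a,b}
pass 2: — fixpoint
  FOLLOW[S]={$,a,b}  FOLLOW[A]={$,a,b}  FOLLOW[B]={$,a,b}

FOLLOW(S) = ["$", "a", "b"]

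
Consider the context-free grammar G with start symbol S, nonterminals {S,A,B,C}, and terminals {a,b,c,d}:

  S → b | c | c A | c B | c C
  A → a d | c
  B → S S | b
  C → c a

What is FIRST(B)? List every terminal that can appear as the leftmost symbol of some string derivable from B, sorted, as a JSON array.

FIRST sets, iterate to fixpoint:
[1]
  A via A→a d: +{a}
  A via A→c: +{c}
  B via B→b: +{b}
  C via C→c a: +{c}
  S via S→b: +{b}
  S via S→c: +{c}
  FIRST[S]={b,c}  FIRST[A]={a,c}  FIRST[B]={b}  FIRST[C]={c}
[2]
  B via B→S S: +{c}
  FIRST[S]={b,c}  FIRST[A]={a,c}  FIRST[B]={b,c}  FIRST[C]={c}
[3] (no change)
  FIRST[S]={b,c}  FIRST[A]={a,c}  FIRST[B]={b,c}  FIRST[C]={c}

FIRST(B) = ["b", "c"]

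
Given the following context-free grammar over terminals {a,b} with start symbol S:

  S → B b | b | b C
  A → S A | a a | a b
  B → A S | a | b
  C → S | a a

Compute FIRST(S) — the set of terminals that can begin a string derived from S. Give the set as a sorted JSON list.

FIRST iteration:
iter 1:
  A via A→a a: +{a}
  B via B→A S: +{a}
  B via B→b: +{b}
  C via C→a a: +{a}
  S via S→B b: +{a,b}
  FIRST(S)={a,b}  FIRST(A)={a}  FIRST(B)={a,b}  FIRST(C)={a}
iter 2:
  A via A→S A: +{b}
  C via C→S: +{b}
  FIRST(S)={a,b}  FIRST(A)={a,b}  FIRST(B)={a,b}  FIRST(C)={a,b}
iter 3: (stable)
  FIRST(S)={a,b}  FIRST(A)={a,b}  FIRST(B)={a,b}  FIRST(C)={a,b}

FIRST(S) = ["a", "b"]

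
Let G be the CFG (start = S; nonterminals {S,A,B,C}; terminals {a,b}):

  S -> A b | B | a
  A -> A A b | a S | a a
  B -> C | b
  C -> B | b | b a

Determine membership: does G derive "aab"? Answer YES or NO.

Convert to CNF:
  S -> A T0 | T0 T1 | a | b
  A -> A X2 | T1 S | T1 T1
  B -> T0 T1 | b
  C -> T0 T1 | b
  T0 -> b
  T1 -> a
  X2 -> A T0

CYK fill:
  cell(0,0) a: {S,T1}  orig:{S}
  cell(1,1) a: {S,T1}  orig:{S}
  cell(2,2) b: {B,C,S,T0}  orig:{B,C,S}
  cell(0,1) aa: {A}
  cell(1,2) ab: {A}
  cell(0,2) aab: {S,X2}  orig:{S}

S ∈ T[0,2] ⇒ YES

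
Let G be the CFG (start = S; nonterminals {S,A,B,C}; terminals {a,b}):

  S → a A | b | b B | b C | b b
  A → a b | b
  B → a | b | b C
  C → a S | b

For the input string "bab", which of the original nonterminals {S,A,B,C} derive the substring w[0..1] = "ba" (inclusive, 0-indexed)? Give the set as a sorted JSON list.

CNF form of G:
  S -> T0 A | T1 B | T1 C | T1 T1 | b
  A -> T0 T1 | b
  B -> T1 C | a | b
  C -> T0 S | b
  T0 -> a
  T1 -> b

Fill CYK table bottom-up (cells [i..j] with 0 ≤ i ≤ j ≤ 1 only):
  [0..0]={A,B,C,S,T1}  "b"  orig:{A,B,C,S}
  [1..1]={B,T0}  "a"  orig:{B}
  [0..1]={S}  "ba"

Original NTs in T[0,1] deriving "ba": ["S"]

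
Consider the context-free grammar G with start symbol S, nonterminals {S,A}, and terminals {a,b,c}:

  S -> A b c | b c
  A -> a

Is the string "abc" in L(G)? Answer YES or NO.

CNF form of G:
  S -> A X2 | T0 T1
  A -> a
  T0 -> b
  T1 -> c
  X2 -> T0 T1

CYK table (by increasing span):
  [0..0]={A}  "a"
  [1..1]={T0}  "b"  orig:{}
  [2..2]={T1}  "c"  orig:{}
  [0..1]=∅  "ab"
  [1..2]={S,X2}  "bc"  orig:{S}
  [0..2]={S}  "abc"

S ∈ T[0,2] ⇒ YES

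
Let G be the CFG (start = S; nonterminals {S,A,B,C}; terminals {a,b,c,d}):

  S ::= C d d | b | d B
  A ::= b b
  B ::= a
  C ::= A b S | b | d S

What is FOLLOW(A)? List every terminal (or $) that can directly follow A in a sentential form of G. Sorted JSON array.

Compute FIRST by fixpoint:
round 1:
  A via A→b b: +{b}
  B via B→a: +{a}
  C via C→A b S: +{b}
  C via C→d S: +{d}
  S via S→C d d: +{b,d}
  S: {b,d}  A: {b}  B: {a}  C: {b,d}
round 2: done
  S: {b,d}  A: {b}  B: {a}  C: {b,d}

FOLLOW sets:
seed FOLLOW(S) with $
iter 1:
  C→A b S: FOLLOW(A) ⊇ FIRST(b) = {b}; new: +{b}
  S→C d d: FOLLOW(C) ⊇ FIRST(d) = {d}; new: +{d}
  S→d B: FOLLOW(B) ⊇ FOLLOW(S) ⊇ {$}; new: +{$}
  FOLLOW(S)={$}  FOLLOW(A)={b}  FOLLOW(B)={$}  FOLLOW(C)={d}
iter 2:
  C→A b S: FOLLOW(S) ⊇ FOLLOW(C) ⊇ {d}; new: +{d}
  S→d B: FOLLOW(B) ⊇ FOLLOW(S) ⊇ {$,d}; new: +{d}
  FOLLOW(S)={$,d}  FOLLOW(A)={b}  FOLLOW(B)={$,d}  FOLLOW(C)={d}
iter 3: — fixpoint
  FOLLOW(S)={$,d}  FOLLOW(A)={b}  FOLLOW(B)={$,d}  FOLLOW(C)={d}

FOLLOW(A) = ["b"]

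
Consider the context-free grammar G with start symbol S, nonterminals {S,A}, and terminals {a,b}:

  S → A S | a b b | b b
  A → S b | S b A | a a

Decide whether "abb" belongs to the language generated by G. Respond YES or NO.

CNF form of G:
  S -> A S | T0 T0 | T1 X3
  A -> S T0 | S X2 | T1 T1
  T0 -> b
  T1 -> a
  X2 -> T0 A
  X3 -> T0 T0

CYK table (by increasing span):
  T[0,0] 'a' = {T1}  orig:{}
  T[1,1] 'b' = {T0}  orig:{}
  T[2,2] 'b' = {T0}  orig:{}
  T[0,1] 'ab' = ∅
  T[1,2] 'bb' = {S,X3}  orig:{S}
  T[0,2] 'abb' = {S}

S ∈ T[0,2] ⇒ YES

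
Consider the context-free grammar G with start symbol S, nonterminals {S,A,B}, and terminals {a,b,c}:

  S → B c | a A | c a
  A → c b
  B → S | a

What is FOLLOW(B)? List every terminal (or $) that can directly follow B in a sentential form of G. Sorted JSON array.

FIRST iteration:
[1]
  A via A→c b: +{c}
  B via B→a: +{a}
  S via S→B c: +{a}
  S via S→c a: +{c}
  FIRST(S)={a,c}  FIRST(A)={c}  FIRST(B)={a}
[2]
  B via B→S: +{c}
  FIRST(S)={a,c}  FIRST(A)={c}  FIRST(B)={a,c}
[3] (stable)
  FIRST(S)={a,c}  FIRST(A)={c}  FIRST(B)={a,c}

Compute FOLLOW by fixpoint:
FOLLOW(S) := {$}
pass 1:
  S→B c: FOLLOW(B) ⊇ FIRST(c) = {c}; new: +{c}
  S→a A: FOLLOW(A) ⊇ FOLLOW(S) ⊇ {$}; new: +{$}
  S: {$}  A: {$}  B: {c}
pass 2:
  B→S: FOLLOW(S) ⊇ FOLLOW(B) ⊇ {c}; new: +{c}
  S→a A: FOLLOW(A) ⊇ FOLLOW(S) ⊇ {$,c}; new: +{c}
  S: {$,c}  A: {$,c}  B: {c}
pass 3: (no change)
  S: {$,c}  A: {$,c}  B: {c}

FOLLOW(B) = ["c"]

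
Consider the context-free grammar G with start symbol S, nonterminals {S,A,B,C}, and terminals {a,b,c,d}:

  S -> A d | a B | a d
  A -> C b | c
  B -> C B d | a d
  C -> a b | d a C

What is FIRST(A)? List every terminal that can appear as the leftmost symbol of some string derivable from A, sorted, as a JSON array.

FIRST sets, iterate to fixpoint:
pass 1:
  A via A→c: +{c}
  B via B→a d: +{a}
  C via C→a b: +{a}
  C via C→d a C: +{d}
  S via S→A d: +{c}
  S via S→a B: +{a}
  FIRST(S)={a,c}  FIRST(A)={c}  FIRST(B)={a}  FIRST(C)={a,d}
pass 2:
  A via A→C b: +{a,d}
  B via B→C B d: +{d}
  S via S→A d: +{d}
  FIRST(S)={a,c,d}  FIRST(A)={a,c,d}  FIRST(B)={a,d}  FIRST(C)={a,d}
pass 3: (stable)
  FIRST(S)={a,c,d}  FIRST(A)={a,c,d}  FIRST(B)={a,d}  FIRST(C)={a,d}

FIRST(A) = ["a", "c", "d"]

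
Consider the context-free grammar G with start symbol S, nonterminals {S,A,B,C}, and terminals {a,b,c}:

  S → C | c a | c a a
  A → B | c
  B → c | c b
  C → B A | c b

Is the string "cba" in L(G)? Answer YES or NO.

Convert to CNF:
  S -> B A | T0 T1 | T0 T2 | T0 X3
  A -> T0 T1 | c
  B -> T0 T1 | c
  C -> B A | T0 T1
  T0 -> c
  T1 -> b
  T2 -> a
  X3 -> T2 T2

CYK fill:
  T[0,0] 'c' = {A,B,T0}  orig:{A,B}
  T[1,1] 'b' = {T1}  orig:{}
  T[2,2] 'a' = {T2}  orig:{}
  T[0,1] 'cb' = {A,B,C,S}
  T[1,2] 'ba' = ∅
  T[0,2] 'cba' = ∅

S ∉ T[0,2] ⇒ NO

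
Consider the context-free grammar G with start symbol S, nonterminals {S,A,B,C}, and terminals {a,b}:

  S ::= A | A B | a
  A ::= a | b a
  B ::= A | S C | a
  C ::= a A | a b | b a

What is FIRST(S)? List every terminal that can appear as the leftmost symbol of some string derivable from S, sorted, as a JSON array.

Compute FIRST by fixpoint:
iter 1:
  A via A→a: +{a}
  A via A→b a: +{b}
  B via B→A: +{a,b}
  C via C→a A: +{a}
  C via C→b a: +{b}
  S via S→A: +{a,b}
  S: {a,b}  A: {a,b}  B: {a,b}  C: {a,b}
iter 2: (no change)
  S: {a,b}  A: {a,b}  B: {a,b}  C: {a,b}

FIRST(S) = ["a", "b"]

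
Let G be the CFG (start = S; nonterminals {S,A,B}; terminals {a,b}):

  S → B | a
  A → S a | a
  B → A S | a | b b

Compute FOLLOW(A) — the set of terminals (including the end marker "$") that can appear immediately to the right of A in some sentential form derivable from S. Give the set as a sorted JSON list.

FIRST iteration:
[1]
  A via A→a: +{a}
  B via B→A S: +{a}
  B via B→b b: +{b}
  S via S→B: +{a,b}
  S: {a,b}  A: {a}  B: {a,b}
[2]
  A via A→S a: +{b}
  S: {a,b}  A: {a,b}  B: {a,b}
[3] done
  S: {a,b}  A: {a,b}  B: {a,b}

Compute FOLLOW by fixpoint:
initialize: $ ∈ FOLLOW(S)
[1]
  A→S a: FOLLOW(S) ⊇ FIRST(a) = {a}; new: +{a}
  B→A S: FOLLOW(A) ⊇ FIRST(S) = {a,b}; new: +{a,b}
  S→B: FOLLOW(B) ⊇ FOLLOW(S) ⊇ {$,a}; new: +{$,a}
  S: {$,a}  A: {a,b}  B: {$,a}
[2] (stable)
  S: {$,a}  A: {a,b}  B: {$,a}

FOLLOW(A) = ["a", "b"]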